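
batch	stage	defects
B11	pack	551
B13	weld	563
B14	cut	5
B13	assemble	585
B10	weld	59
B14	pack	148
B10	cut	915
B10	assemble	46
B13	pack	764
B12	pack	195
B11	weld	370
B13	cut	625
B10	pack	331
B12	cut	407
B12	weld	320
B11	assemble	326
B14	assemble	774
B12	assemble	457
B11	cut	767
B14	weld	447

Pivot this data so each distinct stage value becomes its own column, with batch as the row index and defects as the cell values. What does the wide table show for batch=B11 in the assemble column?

326

Wide layout: rows indexed by batch, columns are the 4 distinct stage values (pack, weld, cut, assemble).
Cell (batch=B11, stage=assemble) draws from the long row where batch=B11 and stage=assemble, which has defects=326.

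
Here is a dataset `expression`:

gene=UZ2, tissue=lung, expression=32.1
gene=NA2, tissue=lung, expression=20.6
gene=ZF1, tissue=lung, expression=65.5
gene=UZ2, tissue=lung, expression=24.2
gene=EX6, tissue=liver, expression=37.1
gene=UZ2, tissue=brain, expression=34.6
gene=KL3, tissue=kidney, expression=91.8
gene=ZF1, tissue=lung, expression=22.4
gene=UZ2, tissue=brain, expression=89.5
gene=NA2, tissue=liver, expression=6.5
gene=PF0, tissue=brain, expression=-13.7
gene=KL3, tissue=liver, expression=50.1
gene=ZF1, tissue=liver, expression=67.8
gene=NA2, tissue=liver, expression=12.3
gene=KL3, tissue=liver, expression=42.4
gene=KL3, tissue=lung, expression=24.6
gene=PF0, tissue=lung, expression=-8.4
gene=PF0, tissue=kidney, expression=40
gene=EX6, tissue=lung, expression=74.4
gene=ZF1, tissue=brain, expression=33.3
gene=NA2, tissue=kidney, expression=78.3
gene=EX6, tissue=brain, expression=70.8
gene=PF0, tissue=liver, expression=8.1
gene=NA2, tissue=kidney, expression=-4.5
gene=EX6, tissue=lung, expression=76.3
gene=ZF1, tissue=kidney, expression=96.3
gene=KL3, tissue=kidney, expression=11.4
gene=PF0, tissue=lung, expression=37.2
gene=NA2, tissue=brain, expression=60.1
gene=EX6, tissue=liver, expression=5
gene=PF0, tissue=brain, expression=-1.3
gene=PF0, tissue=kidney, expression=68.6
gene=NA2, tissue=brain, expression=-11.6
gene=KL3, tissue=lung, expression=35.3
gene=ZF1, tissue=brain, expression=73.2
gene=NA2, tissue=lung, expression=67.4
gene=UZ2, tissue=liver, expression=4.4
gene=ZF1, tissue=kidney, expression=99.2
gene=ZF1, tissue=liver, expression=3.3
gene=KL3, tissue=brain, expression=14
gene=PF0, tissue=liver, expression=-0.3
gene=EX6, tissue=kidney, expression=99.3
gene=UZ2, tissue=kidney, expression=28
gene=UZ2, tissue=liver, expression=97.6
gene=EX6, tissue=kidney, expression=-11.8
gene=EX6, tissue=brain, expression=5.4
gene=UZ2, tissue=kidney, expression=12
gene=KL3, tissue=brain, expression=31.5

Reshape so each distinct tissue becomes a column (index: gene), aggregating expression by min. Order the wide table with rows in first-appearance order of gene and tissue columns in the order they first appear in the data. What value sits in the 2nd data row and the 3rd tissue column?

-11.6

With rows in first-appearance order of gene, row 2 is gene=NA2. tissue columns in first-appearance order: lung, liver, brain, kidney; column 3 is brain.
Long rows with gene=NA2, tissue=brain: min(60.1, -11.6) = -11.6.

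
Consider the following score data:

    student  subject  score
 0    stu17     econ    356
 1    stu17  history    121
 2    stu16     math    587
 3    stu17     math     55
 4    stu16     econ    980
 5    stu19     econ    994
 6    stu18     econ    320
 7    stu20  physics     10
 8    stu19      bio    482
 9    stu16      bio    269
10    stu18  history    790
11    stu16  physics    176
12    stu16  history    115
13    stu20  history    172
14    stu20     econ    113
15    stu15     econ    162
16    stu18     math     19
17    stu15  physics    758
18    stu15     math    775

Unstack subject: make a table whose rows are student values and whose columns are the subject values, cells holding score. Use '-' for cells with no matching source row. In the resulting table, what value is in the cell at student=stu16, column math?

587

The long row with student=stu16, subject=math has score=587.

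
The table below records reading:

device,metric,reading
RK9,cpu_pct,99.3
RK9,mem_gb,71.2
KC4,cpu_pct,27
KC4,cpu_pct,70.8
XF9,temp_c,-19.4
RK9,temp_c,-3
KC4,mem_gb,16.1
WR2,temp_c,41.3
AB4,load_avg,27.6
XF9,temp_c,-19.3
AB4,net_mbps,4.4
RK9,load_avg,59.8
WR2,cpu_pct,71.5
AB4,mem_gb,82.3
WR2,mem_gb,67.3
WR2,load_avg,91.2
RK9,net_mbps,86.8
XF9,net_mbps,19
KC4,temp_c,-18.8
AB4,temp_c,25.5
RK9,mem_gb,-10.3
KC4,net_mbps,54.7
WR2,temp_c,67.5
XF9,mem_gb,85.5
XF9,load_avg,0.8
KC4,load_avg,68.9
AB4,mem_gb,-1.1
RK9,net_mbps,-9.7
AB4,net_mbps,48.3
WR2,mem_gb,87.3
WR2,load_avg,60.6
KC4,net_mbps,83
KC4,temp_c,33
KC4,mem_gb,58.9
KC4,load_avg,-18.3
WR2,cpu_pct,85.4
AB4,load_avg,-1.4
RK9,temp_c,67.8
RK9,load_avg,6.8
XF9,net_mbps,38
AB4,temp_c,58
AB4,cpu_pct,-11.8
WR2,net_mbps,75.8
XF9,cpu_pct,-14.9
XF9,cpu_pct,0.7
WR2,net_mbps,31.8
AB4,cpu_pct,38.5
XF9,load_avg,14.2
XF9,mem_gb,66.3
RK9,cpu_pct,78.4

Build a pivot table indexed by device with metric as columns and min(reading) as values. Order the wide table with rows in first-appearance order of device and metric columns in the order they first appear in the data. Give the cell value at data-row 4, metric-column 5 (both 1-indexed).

With rows in first-appearance order of device, row 4 is device=WR2. metric columns in first-appearance order: cpu_pct, mem_gb, temp_c, load_avg, net_mbps; column 5 is net_mbps.
Long rows with device=WR2, metric=net_mbps: min(75.8, 31.8) = 31.8.

31.8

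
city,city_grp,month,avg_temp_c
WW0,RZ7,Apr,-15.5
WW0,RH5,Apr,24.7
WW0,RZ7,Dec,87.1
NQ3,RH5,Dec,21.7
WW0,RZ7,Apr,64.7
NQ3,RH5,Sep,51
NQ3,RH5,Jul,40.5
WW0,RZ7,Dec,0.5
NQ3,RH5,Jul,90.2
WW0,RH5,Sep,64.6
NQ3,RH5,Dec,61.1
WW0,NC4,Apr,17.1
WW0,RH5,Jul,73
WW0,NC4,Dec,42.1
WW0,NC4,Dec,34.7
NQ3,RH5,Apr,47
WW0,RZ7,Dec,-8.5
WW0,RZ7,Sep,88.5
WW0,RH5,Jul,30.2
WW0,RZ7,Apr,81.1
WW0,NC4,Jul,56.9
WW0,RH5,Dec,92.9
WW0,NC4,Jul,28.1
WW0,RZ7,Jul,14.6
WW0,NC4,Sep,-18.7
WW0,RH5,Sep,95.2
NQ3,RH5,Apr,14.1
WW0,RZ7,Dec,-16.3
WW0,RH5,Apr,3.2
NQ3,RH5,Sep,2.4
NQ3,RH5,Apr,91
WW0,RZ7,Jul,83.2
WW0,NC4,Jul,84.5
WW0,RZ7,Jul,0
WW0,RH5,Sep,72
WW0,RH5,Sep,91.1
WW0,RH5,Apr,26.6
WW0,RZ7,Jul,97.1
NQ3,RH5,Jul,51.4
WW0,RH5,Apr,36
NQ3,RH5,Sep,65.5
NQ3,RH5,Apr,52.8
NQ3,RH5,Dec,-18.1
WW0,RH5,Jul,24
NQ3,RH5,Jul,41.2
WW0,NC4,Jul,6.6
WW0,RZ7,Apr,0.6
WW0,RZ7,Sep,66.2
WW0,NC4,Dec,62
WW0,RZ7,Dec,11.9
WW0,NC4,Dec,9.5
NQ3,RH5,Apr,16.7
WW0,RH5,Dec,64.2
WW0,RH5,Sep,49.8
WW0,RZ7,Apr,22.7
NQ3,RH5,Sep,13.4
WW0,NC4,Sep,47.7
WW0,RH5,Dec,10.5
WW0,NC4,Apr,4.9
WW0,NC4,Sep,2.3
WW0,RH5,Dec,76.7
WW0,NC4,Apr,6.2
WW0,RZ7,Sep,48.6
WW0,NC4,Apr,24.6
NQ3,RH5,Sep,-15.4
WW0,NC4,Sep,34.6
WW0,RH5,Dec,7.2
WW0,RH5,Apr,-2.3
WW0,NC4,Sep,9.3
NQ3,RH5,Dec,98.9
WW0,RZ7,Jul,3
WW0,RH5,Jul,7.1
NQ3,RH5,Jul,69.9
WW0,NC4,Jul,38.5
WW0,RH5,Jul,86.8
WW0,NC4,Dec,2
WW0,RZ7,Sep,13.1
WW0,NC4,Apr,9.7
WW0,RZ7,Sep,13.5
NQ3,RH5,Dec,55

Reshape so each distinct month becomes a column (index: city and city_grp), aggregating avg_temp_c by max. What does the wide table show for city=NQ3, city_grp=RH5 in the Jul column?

Rows with city=NQ3, city_grp=RH5 and month=Jul: avg_temp_c values are 40.5, 90.2, 51.4, 41.2, 69.9.
max(40.5, 90.2, 51.4, 41.2, 69.9) = 90.2.

90.2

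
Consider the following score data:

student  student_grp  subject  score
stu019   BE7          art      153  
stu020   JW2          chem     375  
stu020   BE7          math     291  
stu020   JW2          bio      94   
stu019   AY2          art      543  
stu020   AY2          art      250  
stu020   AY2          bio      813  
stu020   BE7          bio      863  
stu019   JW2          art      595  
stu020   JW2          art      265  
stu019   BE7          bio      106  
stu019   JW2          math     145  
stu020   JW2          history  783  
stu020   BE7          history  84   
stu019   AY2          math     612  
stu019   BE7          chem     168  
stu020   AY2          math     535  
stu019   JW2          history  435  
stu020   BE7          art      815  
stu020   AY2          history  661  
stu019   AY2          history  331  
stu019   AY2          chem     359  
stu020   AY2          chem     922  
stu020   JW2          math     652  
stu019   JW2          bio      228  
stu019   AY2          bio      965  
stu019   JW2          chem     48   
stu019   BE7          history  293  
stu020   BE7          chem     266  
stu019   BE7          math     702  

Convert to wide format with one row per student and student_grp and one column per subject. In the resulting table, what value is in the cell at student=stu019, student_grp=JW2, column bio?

Wide layout: rows indexed by student and student_grp, columns are the 5 distinct subject values (art, chem, math, bio, history).
Cell (student=stu019, student_grp=JW2, subject=bio) draws from the long row where student=stu019, student_grp=JW2 and subject=bio, which has score=228.

228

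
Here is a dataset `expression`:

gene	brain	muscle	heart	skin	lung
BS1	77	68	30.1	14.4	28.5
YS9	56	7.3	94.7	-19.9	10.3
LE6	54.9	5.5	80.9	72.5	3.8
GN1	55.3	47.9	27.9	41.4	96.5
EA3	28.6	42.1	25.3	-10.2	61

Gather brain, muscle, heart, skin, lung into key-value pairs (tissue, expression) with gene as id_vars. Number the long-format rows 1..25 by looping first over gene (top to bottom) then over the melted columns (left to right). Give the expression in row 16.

55.3

25 rows total (5 × 5). Row 16: index ⌊(16-1)/5⌋ = 3 into gene → GN1; (16-1) mod 5 = 0 into the melted columns → brain.
So row 16 is (GN1, brain, 55.3); expression = 55.3.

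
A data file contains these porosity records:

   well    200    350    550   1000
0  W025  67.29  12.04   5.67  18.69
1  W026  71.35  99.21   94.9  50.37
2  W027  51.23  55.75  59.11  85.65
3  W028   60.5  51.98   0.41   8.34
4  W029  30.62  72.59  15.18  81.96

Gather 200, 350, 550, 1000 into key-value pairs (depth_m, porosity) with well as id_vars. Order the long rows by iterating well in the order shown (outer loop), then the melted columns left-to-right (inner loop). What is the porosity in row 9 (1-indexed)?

51.23

20 rows total (5 × 4). Row 9: index ⌊(9-1)/4⌋ = 2 into well → W027; (9-1) mod 4 = 0 into the melted columns → 200.
So row 9 is (W027, 200, 51.23); porosity = 51.23.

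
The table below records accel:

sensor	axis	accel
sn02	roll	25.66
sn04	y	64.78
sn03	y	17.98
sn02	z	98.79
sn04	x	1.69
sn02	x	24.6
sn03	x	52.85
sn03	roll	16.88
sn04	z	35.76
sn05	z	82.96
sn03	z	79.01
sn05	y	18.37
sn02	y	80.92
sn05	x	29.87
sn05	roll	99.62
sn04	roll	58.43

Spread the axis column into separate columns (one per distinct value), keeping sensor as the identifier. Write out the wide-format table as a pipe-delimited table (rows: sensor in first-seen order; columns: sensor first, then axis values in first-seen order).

Columns: sensor plus the 4 distinct axis values (roll, y, z, x).
For example, row sn02 column roll takes accel=25.66 from the long row (sn02, roll).

| sensor | roll | y | z | x |
| sn02 | 25.66 | 80.92 | 98.79 | 24.6 |
| sn04 | 58.43 | 64.78 | 35.76 | 1.69 |
| sn03 | 16.88 | 17.98 | 79.01 | 52.85 |
| sn05 | 99.62 | 18.37 | 82.96 | 29.87 |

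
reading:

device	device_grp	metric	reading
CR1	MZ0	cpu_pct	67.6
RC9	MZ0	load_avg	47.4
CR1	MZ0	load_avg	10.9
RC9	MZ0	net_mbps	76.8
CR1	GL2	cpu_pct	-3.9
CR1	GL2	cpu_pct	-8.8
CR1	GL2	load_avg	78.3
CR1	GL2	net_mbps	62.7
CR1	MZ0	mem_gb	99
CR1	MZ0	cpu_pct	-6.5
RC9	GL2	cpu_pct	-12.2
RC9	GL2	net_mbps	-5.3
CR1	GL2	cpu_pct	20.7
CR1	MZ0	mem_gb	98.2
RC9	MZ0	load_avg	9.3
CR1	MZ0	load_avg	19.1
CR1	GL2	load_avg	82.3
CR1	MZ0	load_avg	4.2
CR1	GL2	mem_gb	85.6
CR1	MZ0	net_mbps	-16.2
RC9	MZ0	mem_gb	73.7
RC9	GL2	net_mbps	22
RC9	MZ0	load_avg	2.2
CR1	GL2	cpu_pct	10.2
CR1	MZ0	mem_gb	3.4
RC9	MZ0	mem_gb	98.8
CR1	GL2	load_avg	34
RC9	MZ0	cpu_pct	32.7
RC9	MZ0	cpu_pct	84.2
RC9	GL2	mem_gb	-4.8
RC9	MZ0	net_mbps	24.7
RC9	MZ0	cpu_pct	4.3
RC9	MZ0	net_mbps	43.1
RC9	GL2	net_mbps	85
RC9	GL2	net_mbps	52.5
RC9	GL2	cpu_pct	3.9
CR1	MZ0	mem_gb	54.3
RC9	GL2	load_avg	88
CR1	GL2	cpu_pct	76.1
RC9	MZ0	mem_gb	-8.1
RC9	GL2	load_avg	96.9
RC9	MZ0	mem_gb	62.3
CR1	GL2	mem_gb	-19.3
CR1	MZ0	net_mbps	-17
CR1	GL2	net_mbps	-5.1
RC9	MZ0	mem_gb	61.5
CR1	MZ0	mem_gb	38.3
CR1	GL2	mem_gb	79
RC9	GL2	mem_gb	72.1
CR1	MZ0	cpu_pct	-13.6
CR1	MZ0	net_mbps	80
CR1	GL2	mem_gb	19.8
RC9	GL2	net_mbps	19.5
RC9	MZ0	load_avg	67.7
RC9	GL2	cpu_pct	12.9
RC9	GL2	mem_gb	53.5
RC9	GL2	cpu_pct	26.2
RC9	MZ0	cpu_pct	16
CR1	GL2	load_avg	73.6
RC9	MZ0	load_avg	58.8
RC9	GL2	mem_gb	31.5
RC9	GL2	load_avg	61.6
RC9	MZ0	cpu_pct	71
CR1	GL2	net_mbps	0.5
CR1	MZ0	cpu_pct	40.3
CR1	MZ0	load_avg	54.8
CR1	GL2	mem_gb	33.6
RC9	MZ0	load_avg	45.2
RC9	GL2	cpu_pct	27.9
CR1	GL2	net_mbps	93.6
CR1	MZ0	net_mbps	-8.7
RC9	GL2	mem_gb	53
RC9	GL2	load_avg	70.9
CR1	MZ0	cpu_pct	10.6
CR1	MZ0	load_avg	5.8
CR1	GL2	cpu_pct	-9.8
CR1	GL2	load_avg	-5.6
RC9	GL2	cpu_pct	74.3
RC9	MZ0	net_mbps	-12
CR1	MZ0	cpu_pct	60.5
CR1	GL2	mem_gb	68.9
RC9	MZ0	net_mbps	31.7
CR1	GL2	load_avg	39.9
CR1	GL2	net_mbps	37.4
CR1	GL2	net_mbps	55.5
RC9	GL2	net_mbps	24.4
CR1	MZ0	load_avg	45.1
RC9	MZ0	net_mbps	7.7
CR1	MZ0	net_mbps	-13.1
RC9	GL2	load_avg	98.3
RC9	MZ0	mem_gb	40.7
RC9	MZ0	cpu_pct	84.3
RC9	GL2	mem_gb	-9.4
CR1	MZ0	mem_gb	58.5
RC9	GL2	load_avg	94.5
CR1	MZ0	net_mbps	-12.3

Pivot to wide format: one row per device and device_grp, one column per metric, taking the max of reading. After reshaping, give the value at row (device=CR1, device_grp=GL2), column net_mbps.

93.6

Rows with device=CR1, device_grp=GL2 and metric=net_mbps: reading values are 62.7, -5.1, 0.5, 93.6, 37.4, 55.5.
max(62.7, -5.1, 0.5, 93.6, 37.4, 55.5) = 93.6.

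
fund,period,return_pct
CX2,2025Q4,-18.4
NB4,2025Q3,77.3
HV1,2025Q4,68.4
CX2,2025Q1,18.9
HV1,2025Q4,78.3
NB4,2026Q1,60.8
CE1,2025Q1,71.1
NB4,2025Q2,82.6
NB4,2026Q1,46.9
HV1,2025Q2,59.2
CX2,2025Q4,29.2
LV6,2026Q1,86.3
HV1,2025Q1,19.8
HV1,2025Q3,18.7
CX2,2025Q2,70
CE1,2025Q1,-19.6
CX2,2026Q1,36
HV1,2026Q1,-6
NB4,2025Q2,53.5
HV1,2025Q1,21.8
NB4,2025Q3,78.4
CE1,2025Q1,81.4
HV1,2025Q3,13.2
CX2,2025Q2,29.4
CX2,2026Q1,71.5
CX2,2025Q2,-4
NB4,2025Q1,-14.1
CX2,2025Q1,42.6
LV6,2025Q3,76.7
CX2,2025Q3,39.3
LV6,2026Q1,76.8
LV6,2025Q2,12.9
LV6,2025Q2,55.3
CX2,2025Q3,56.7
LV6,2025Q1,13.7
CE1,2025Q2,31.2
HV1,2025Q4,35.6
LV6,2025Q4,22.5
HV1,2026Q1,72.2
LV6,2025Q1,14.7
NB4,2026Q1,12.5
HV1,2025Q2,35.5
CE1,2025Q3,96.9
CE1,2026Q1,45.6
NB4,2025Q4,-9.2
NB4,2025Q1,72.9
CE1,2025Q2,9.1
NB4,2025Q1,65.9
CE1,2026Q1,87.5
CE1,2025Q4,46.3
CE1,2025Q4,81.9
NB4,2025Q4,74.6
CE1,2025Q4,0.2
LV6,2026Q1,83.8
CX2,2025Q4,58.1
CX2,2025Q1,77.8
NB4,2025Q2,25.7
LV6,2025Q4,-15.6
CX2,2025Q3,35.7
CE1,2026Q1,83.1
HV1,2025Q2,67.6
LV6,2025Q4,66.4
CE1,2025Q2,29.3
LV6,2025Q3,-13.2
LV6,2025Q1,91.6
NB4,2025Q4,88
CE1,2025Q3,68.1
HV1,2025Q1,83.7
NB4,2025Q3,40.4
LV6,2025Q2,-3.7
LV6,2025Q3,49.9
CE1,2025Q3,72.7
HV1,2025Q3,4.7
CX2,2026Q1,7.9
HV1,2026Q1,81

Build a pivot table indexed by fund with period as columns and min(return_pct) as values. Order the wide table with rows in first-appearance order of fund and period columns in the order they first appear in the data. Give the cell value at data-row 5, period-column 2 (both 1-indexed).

With rows in first-appearance order of fund, row 5 is fund=LV6. period columns in first-appearance order: 2025Q4, 2025Q3, 2025Q1, 2026Q1, 2025Q2; column 2 is 2025Q3.
Long rows with fund=LV6, period=2025Q3: min(76.7, -13.2, 49.9) = -13.2.

-13.2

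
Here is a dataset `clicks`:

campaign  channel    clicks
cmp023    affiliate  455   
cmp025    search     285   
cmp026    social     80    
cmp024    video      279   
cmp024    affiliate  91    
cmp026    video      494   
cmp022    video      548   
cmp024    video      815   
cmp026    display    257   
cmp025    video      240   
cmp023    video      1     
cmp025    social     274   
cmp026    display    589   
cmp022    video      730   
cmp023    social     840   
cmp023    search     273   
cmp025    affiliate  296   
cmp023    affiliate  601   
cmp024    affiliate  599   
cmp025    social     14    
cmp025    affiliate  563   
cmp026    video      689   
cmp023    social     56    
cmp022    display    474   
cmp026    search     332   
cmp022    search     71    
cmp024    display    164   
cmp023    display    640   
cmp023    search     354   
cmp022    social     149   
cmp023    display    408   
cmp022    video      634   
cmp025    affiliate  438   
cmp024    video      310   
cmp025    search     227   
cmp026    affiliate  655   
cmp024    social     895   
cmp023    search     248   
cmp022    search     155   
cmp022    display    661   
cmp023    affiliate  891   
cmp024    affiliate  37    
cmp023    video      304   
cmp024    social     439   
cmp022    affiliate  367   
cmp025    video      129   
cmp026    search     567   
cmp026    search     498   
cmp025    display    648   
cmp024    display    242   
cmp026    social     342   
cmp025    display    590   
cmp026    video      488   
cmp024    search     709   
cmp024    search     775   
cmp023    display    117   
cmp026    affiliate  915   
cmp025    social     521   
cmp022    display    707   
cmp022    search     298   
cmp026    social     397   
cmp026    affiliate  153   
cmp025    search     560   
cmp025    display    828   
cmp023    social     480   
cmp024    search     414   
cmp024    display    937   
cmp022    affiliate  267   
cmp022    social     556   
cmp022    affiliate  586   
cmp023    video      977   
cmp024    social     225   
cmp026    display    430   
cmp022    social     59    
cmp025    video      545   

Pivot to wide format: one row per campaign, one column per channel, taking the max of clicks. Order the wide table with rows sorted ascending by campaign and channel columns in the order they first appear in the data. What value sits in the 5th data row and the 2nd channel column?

With rows sorted ascending by campaign, row 5 is campaign=cmp026. channel columns in first-appearance order: affiliate, search, social, video, display; column 2 is search.
Long rows with campaign=cmp026, channel=search: max(332, 567, 498) = 567.

567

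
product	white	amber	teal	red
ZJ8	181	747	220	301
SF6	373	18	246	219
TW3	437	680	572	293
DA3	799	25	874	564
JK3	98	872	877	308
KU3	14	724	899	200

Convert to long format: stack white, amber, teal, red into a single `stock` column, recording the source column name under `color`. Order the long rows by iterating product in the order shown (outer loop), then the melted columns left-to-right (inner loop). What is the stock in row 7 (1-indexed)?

24 rows total (6 × 4). Row 7: index ⌊(7-1)/4⌋ = 1 into product → SF6; (7-1) mod 4 = 2 into the melted columns → teal.
So row 7 is (SF6, teal, 246); stock = 246.

246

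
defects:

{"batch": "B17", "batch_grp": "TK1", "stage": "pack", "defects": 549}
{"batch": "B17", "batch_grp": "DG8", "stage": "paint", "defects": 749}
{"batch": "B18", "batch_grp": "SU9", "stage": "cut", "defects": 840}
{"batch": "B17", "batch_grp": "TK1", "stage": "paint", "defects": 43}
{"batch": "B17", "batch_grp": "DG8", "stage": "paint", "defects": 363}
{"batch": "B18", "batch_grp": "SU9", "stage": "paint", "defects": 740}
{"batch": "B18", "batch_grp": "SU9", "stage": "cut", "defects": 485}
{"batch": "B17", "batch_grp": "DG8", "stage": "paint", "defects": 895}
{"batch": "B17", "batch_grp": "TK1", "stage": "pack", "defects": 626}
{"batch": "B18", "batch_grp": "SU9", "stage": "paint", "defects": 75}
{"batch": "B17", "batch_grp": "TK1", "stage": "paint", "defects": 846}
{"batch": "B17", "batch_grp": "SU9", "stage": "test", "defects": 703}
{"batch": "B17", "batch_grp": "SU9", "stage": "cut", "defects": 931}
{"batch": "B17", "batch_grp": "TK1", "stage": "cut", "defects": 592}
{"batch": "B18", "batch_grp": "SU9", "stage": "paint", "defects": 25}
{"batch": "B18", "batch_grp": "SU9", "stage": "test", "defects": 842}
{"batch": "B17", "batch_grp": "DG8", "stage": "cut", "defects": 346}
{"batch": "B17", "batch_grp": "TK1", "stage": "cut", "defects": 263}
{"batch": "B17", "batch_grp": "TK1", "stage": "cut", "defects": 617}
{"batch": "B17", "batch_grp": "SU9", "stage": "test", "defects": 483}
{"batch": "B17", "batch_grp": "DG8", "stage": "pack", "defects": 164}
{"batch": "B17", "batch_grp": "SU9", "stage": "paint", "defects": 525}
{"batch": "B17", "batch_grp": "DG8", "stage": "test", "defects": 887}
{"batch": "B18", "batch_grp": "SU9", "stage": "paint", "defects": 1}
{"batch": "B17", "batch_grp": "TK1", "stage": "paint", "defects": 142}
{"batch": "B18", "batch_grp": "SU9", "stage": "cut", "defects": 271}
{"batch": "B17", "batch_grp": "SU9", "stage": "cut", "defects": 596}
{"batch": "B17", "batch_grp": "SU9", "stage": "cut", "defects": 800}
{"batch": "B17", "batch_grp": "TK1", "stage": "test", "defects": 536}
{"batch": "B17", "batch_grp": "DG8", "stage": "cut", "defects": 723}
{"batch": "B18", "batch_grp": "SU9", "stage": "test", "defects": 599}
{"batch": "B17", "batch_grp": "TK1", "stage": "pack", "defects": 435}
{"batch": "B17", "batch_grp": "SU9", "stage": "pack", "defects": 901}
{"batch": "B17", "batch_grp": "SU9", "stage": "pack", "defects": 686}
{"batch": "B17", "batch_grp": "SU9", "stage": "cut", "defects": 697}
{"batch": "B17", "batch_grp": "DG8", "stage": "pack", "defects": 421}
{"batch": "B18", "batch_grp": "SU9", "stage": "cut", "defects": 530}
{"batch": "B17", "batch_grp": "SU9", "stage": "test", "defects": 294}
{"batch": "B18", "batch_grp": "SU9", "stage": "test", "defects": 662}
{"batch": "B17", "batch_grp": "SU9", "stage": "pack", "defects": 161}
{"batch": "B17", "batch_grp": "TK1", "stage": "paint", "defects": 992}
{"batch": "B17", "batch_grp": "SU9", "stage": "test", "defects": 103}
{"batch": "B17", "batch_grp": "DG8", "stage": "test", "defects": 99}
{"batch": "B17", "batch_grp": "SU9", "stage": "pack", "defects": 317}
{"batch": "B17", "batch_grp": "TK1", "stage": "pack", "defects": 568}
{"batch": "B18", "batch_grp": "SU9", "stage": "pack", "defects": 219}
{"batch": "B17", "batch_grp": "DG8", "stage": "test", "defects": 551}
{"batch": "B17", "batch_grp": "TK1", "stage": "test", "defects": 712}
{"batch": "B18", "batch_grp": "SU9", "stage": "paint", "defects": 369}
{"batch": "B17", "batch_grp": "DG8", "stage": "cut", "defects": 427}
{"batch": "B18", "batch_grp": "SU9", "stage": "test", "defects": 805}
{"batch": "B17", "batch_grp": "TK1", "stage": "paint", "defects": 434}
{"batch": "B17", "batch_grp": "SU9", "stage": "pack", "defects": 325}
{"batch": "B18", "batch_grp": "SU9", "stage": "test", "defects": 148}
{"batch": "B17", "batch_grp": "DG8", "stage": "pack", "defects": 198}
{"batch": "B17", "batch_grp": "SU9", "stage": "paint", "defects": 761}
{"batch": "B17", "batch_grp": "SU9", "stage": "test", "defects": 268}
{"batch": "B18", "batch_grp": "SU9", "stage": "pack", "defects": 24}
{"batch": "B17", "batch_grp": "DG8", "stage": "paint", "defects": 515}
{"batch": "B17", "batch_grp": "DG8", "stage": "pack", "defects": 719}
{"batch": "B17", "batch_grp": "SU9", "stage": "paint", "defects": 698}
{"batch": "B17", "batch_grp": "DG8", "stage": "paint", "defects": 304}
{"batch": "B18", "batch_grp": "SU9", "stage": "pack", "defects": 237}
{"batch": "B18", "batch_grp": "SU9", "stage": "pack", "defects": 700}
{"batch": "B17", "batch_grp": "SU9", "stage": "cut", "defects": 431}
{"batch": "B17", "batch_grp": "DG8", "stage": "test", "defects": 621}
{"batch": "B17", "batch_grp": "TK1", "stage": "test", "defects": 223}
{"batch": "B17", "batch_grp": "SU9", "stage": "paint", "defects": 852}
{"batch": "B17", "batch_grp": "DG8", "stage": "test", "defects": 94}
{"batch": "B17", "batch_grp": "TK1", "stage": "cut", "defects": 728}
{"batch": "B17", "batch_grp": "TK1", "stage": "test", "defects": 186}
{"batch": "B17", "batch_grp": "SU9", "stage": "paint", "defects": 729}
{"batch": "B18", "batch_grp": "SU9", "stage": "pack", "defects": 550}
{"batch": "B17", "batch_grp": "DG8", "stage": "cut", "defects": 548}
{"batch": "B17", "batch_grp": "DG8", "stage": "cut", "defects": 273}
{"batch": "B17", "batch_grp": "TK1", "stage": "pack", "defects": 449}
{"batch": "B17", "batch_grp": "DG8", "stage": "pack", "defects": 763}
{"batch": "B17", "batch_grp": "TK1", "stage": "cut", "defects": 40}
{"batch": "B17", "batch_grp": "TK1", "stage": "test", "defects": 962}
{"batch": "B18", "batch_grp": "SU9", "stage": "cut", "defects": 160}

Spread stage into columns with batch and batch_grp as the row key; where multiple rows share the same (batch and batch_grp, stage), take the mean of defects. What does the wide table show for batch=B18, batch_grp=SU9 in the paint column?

Rows with batch=B18, batch_grp=SU9 and stage=paint: defects values are 740, 75, 25, 1, 369.
(740 + 75 + 25 + 1 + 369) / 5 = 242.

242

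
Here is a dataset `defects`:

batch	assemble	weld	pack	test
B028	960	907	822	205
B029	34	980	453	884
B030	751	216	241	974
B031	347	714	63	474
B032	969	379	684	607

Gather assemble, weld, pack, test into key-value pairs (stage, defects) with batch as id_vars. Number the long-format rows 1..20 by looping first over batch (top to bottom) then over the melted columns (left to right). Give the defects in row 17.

20 rows total (5 × 4). Row 17: index ⌊(17-1)/4⌋ = 4 into batch → B032; (17-1) mod 4 = 0 into the melted columns → assemble.
So row 17 is (B032, assemble, 969); defects = 969.

969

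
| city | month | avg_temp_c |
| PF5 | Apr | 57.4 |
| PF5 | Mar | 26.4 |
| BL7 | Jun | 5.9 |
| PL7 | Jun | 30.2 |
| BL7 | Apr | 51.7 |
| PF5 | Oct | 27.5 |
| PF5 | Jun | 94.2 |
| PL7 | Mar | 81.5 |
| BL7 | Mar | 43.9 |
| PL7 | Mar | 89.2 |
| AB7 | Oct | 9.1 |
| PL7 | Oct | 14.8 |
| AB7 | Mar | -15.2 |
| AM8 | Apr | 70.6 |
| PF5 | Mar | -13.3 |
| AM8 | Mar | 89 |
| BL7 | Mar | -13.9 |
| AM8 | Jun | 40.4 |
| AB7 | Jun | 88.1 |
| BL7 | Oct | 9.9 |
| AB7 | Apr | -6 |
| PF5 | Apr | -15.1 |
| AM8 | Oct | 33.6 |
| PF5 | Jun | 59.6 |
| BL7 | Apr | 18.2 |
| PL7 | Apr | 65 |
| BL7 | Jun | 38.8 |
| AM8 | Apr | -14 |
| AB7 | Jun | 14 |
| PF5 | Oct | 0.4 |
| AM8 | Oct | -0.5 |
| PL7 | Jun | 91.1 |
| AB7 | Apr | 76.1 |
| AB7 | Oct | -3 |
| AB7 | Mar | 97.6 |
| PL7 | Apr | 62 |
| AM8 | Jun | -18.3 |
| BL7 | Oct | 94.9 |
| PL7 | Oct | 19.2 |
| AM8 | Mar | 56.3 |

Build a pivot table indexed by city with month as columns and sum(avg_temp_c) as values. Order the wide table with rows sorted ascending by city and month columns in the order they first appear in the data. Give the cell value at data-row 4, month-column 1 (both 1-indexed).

42.3

With rows sorted ascending by city, row 4 is city=PF5. month columns in first-appearance order: Apr, Mar, Jun, Oct; column 1 is Apr.
Long rows with city=PF5, month=Apr: 57.4 + -15.1 = 42.3.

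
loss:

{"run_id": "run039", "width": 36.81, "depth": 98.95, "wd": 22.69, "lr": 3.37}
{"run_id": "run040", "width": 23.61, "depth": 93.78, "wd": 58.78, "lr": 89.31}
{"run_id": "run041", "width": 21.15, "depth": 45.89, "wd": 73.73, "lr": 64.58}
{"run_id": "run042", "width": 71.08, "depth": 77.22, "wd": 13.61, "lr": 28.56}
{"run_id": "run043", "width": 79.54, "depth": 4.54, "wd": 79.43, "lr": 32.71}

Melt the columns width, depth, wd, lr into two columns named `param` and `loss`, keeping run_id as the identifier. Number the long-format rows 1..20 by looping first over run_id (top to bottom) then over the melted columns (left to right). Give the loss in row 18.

20 rows total (5 × 4). Row 18: index ⌊(18-1)/4⌋ = 4 into run_id → run043; (18-1) mod 4 = 1 into the melted columns → depth.
So row 18 is (run043, depth, 4.54); loss = 4.54.

4.54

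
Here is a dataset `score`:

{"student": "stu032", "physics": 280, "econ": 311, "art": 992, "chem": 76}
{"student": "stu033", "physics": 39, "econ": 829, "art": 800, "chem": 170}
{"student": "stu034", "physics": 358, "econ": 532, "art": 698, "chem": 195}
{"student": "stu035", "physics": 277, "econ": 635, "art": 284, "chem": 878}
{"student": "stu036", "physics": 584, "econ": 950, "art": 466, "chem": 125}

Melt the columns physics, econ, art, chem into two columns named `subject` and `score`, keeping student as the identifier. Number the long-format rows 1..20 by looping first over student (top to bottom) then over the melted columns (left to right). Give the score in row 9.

20 rows total (5 × 4). Row 9: index ⌊(9-1)/4⌋ = 2 into student → stu034; (9-1) mod 4 = 0 into the melted columns → physics.
So row 9 is (stu034, physics, 358); score = 358.

358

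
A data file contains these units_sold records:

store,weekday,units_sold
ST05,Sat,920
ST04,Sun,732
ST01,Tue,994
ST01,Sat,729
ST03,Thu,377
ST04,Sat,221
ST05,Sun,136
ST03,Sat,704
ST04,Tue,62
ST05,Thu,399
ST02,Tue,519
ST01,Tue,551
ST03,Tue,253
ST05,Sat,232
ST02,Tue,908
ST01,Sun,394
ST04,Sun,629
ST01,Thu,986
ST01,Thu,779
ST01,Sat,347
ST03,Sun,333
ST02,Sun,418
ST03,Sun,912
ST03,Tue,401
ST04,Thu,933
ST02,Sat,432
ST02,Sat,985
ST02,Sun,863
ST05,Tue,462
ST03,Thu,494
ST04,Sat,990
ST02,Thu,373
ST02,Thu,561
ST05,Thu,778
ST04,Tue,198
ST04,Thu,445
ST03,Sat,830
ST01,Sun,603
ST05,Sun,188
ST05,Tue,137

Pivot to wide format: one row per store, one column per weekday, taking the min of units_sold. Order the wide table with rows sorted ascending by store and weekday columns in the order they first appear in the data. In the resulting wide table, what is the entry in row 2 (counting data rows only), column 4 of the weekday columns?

373

With rows sorted ascending by store, row 2 is store=ST02. weekday columns in first-appearance order: Sat, Sun, Tue, Thu; column 4 is Thu.
Long rows with store=ST02, weekday=Thu: min(373, 561) = 373.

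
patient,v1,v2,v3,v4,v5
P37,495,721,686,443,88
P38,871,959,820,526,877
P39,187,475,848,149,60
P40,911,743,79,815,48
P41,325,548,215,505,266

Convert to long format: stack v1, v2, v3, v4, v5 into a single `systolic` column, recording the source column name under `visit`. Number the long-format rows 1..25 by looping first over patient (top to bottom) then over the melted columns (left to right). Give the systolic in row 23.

215

25 rows total (5 × 5). Row 23: index ⌊(23-1)/5⌋ = 4 into patient → P41; (23-1) mod 5 = 2 into the melted columns → v3.
So row 23 is (P41, v3, 215); systolic = 215.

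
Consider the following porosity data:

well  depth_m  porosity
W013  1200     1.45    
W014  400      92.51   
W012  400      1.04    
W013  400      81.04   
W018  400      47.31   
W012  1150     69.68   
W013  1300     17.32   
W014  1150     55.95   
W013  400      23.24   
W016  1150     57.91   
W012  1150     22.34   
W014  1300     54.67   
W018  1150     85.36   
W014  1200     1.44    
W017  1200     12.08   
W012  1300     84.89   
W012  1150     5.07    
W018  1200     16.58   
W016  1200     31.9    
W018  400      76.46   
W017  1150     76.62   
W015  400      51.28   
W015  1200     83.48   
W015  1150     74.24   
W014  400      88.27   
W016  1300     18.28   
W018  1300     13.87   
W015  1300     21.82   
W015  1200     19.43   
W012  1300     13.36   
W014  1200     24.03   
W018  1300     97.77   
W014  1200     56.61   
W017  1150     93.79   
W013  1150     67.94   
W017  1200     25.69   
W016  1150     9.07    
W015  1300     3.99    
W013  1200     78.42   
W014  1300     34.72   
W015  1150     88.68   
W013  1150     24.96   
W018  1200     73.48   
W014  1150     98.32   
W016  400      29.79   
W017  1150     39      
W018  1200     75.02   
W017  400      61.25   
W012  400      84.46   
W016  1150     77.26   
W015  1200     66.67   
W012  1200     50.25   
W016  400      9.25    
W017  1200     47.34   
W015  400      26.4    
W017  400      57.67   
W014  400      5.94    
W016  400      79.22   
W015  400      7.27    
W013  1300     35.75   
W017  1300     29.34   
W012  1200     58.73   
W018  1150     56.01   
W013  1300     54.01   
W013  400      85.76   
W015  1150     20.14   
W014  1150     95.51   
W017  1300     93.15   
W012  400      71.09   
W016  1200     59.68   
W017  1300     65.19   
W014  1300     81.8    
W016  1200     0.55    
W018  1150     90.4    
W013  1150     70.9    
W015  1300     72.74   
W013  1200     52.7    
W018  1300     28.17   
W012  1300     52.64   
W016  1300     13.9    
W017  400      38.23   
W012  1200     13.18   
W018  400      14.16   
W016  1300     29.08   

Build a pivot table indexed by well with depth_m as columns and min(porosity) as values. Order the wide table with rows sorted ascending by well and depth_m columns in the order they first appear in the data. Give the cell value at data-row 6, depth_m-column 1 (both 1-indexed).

With rows sorted ascending by well, row 6 is well=W017. depth_m columns in first-appearance order: 1200, 400, 1150, 1300; column 1 is 1200.
Long rows with well=W017, depth_m=1200: min(12.08, 25.69, 47.34) = 12.08.

12.08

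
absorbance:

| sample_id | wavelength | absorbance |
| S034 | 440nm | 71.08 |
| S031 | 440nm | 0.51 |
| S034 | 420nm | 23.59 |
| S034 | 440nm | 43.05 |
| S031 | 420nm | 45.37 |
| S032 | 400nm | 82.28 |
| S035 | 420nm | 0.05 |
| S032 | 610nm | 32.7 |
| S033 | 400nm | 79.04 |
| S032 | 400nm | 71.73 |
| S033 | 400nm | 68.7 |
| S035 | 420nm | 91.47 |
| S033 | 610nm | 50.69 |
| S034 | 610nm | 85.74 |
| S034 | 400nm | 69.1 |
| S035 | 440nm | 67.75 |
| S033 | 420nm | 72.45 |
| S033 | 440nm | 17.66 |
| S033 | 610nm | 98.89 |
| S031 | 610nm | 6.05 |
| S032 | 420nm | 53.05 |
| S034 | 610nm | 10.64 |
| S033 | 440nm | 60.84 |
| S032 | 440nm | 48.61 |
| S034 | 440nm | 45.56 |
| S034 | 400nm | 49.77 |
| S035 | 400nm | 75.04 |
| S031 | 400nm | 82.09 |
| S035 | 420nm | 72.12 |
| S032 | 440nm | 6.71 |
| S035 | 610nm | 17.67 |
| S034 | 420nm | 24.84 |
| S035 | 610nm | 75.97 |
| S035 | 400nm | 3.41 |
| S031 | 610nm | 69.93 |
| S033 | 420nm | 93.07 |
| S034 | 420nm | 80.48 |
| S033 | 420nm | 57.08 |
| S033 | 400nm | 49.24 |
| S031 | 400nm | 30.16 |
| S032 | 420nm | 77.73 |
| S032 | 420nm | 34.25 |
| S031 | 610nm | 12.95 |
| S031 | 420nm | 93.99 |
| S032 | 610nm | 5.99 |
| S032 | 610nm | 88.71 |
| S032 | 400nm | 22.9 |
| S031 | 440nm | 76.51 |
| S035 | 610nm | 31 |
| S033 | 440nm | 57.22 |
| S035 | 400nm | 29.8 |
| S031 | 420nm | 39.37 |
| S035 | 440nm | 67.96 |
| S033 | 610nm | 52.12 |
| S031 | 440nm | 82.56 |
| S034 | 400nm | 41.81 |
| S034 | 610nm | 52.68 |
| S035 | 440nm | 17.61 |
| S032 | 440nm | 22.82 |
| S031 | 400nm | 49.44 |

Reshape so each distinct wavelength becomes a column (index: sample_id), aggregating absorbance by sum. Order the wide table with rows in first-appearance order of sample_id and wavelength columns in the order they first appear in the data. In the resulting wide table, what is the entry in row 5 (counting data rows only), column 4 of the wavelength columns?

201.70

With rows in first-appearance order of sample_id, row 5 is sample_id=S033. wavelength columns in first-appearance order: 440nm, 420nm, 400nm, 610nm; column 4 is 610nm.
Long rows with sample_id=S033, wavelength=610nm: 50.69 + 98.89 + 52.12 = 201.70.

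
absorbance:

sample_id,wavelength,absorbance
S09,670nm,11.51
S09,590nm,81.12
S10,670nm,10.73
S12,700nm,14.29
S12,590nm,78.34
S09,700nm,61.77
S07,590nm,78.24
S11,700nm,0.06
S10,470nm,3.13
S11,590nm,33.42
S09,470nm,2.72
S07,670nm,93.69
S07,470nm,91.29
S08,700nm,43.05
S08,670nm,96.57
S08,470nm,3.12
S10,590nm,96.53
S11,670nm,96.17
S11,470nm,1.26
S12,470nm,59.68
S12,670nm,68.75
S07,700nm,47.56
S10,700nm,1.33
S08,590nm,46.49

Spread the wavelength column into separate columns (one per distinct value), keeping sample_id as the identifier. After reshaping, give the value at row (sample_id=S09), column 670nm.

11.51

Wide layout: rows indexed by sample_id, columns are the 4 distinct wavelength values (670nm, 590nm, 700nm, 470nm).
Cell (sample_id=S09, wavelength=670nm) draws from the long row where sample_id=S09 and wavelength=670nm, which has absorbance=11.51.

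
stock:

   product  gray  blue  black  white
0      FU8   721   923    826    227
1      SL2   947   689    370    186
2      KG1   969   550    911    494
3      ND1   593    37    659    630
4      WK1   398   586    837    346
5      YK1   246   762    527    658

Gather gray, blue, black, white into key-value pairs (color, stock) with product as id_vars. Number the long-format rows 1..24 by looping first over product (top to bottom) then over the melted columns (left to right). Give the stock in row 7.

24 rows total (6 × 4). Row 7: index ⌊(7-1)/4⌋ = 1 into product → SL2; (7-1) mod 4 = 2 into the melted columns → black.
So row 7 is (SL2, black, 370); stock = 370.

370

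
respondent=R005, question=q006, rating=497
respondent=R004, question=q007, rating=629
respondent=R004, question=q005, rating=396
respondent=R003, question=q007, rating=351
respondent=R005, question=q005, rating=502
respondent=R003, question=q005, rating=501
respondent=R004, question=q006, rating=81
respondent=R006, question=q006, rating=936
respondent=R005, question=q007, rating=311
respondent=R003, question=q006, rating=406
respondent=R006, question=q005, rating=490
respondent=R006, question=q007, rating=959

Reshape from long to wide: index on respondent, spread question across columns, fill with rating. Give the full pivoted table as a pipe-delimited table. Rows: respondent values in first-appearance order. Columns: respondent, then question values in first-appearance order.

| respondent | q006 | q007 | q005 |
| R005 | 497 | 311 | 502 |
| R004 | 81 | 629 | 396 |
| R003 | 406 | 351 | 501 |
| R006 | 936 | 959 | 490 |

Columns: respondent plus the 3 distinct question values (q006, q007, q005).
For example, row R005 column q006 takes rating=497 from the long row (R005, q006).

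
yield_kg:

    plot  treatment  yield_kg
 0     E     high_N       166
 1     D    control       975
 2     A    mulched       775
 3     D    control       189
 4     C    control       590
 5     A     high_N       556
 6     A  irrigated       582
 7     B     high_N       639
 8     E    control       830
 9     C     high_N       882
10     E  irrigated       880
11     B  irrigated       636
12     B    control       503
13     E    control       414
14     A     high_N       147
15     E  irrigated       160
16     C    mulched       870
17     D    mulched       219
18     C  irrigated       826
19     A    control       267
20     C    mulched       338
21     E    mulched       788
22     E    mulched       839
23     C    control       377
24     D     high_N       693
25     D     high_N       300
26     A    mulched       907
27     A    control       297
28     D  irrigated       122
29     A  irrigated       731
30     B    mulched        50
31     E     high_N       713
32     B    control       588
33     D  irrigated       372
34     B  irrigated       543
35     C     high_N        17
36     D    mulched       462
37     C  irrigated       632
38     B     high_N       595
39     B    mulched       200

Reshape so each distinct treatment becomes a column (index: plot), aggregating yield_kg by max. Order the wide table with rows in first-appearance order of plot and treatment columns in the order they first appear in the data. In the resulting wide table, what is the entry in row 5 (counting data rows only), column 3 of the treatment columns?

With rows in first-appearance order of plot, row 5 is plot=B. treatment columns in first-appearance order: high_N, control, mulched, irrigated; column 3 is mulched.
Long rows with plot=B, treatment=mulched: max(50, 200) = 200.

200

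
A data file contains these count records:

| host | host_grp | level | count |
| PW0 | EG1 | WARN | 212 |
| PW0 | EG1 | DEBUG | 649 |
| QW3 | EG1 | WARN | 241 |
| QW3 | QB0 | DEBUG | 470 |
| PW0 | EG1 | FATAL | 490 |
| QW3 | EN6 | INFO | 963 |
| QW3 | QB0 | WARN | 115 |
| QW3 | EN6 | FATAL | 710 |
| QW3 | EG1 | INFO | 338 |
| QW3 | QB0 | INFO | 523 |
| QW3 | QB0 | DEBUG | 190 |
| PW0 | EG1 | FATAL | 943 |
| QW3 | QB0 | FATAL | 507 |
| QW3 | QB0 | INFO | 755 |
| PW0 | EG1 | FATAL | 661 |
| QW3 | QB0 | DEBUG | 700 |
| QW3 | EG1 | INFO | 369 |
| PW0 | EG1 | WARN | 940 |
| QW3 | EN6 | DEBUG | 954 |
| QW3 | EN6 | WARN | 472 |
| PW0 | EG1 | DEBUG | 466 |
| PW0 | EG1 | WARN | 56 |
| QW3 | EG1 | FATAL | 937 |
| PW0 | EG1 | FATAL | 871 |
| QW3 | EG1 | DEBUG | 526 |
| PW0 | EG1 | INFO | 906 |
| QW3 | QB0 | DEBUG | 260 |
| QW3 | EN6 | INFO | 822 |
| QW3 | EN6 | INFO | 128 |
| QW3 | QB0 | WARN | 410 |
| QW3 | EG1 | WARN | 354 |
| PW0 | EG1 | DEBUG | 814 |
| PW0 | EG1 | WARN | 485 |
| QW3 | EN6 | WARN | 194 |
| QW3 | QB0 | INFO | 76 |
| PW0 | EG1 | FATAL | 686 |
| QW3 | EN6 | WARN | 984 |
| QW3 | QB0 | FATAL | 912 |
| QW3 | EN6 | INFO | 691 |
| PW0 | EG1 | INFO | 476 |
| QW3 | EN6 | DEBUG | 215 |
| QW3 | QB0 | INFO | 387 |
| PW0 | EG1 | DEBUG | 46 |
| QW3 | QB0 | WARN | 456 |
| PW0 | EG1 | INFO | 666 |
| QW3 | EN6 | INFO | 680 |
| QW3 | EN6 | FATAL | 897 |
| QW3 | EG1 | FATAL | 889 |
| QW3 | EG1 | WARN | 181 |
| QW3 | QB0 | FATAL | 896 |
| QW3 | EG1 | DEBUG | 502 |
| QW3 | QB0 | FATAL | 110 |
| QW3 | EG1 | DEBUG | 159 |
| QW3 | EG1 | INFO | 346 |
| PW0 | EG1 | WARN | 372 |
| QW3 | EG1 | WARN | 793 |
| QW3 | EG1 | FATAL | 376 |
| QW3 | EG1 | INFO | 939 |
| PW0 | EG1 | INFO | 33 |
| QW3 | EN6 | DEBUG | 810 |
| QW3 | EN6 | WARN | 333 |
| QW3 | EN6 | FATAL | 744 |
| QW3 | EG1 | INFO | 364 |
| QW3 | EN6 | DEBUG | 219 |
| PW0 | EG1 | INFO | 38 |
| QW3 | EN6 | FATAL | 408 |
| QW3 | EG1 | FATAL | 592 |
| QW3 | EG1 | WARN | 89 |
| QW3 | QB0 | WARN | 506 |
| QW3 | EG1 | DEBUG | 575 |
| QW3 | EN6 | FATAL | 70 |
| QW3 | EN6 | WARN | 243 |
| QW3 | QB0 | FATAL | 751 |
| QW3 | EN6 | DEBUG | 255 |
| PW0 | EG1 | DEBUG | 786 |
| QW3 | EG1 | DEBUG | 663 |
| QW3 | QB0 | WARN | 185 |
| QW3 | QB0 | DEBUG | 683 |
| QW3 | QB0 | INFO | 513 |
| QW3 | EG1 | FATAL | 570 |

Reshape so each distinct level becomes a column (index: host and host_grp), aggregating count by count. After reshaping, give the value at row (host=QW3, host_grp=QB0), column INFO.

5

Rows with host=QW3, host_grp=QB0 and level=INFO: count values are 523, 755, 76, 387, 513.
5 rows match — count = 5.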